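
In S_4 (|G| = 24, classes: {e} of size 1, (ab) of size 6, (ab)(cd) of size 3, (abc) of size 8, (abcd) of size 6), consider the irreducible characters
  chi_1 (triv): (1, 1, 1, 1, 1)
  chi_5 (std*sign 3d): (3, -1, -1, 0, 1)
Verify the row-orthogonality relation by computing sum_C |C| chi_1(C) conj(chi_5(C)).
Sum = 0; so <chi_1, chi_5> = 0 (distinct irreducibles are orthogonal).

Derivation: Compute term by term over conjugacy classes (|C| * chi_1(C) * conj(chi_5(C))):
  1*(1)*conj(3) + 6*(1)*conj(-1) + 3*(1)*conj(-1) + 8*(1)*conj(0) + 6*(1)*conj(1)
  = (3) + (-6) + (-3) + (0) + (6)
  = 0.
Dividing by |G| = 24 gives 0/24 = 0, matching the row-orthogonality relation <chi_1, chi_5> = [chi_1 = chi_5].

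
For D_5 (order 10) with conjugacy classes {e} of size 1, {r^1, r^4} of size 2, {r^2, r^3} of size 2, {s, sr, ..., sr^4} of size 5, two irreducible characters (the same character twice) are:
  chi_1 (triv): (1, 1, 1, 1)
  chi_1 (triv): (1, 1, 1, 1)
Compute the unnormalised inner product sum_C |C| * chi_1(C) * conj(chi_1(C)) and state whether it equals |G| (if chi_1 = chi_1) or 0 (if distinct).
Sum = 10 = |G| = 10; so <chi_1, chi_1> = 1 (norm-1 confirms irreducibility).

Working: Compute term by term over conjugacy classes (|C| * chi_1(C) * conj(chi_1(C))):
  1*(1)*conj(1) + 2*(1)*conj(1) + 2*(1)*conj(1) + 5*(1)*conj(1)
  = (1) + (2) + (2) + (5)
  = 10.
Dividing by |G| = 10 gives 10/10 = 1, matching the row-orthogonality relation <chi_1, chi_1> = [chi_1 = chi_1].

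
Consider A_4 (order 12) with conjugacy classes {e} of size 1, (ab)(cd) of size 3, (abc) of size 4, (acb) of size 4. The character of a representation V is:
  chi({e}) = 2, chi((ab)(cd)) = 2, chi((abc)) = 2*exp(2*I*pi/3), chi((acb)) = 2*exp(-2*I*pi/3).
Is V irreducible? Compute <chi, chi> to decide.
Not irreducible (reducible): <chi, chi> = 4 > 1.

Details: <chi, chi> = (1/|G|) sum_C |C| * |chi(C)|^2 = (1/12)[1*|2|^2 + 3*|2|^2 + 4*|2*exp(2*I*pi/3)|^2 + 4*|2*exp(-2*I*pi/3)|^2]
  = (1/12)[(4) + (12) + (16) + (16)] = 48/12 = 4.
(Exp terms are combined using exp(i*s)*conj(exp(i*t)) = exp(i*(s-t)), and sums of them are collapsed using the identity that for every m > 1 the m distinct m-th roots of unity sum to 0, e.g. 1 + exp(2*I*pi/3) + exp(-2*I*pi/3) = 0.)
A character is irreducible iff <chi, chi> = 1, so this representation is reducible.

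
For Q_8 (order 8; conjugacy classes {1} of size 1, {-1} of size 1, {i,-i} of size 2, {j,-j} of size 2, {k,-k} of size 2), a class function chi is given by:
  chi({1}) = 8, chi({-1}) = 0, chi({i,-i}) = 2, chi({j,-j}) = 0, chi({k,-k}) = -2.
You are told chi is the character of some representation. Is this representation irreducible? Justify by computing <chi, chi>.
Not irreducible (reducible): <chi, chi> = 10 > 1.

Working: <chi, chi> = (1/|G|) sum_C |C| * |chi(C)|^2 = (1/8)[1*|8|^2 + 1*|0|^2 + 2*|2|^2 + 2*|0|^2 + 2*|-2|^2]
  = (1/8)[(64) + (0) + (8) + (0) + (8)] = 80/8 = 10.
A character is irreducible iff <chi, chi> = 1, so this representation is reducible.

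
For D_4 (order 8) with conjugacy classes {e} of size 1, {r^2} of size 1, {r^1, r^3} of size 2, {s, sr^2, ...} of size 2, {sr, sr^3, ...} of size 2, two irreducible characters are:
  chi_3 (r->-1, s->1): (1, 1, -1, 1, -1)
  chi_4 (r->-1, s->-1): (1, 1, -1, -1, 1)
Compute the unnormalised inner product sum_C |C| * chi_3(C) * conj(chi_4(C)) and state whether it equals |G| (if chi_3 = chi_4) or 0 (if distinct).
Sum = 0; so <chi_3, chi_4> = 0 (distinct irreducibles are orthogonal).

Reasoning: Compute term by term over conjugacy classes (|C| * chi_3(C) * conj(chi_4(C))):
  1*(1)*conj(1) + 1*(1)*conj(1) + 2*(-1)*conj(-1) + 2*(1)*conj(-1) + 2*(-1)*conj(1)
  = (1) + (1) + (2) + (-2) + (-2)
  = 0.
Dividing by |G| = 8 gives 0/8 = 0, matching the row-orthogonality relation <chi_3, chi_4> = [chi_3 = chi_4].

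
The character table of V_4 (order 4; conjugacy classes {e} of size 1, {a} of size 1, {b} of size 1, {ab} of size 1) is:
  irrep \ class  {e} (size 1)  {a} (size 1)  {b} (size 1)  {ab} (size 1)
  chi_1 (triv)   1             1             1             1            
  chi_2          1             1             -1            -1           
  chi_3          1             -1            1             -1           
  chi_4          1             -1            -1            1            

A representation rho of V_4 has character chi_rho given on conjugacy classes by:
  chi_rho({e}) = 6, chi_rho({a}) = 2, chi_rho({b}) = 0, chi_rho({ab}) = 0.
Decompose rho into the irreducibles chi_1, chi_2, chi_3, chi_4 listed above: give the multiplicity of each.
Multiplicities: chi_1: 2, chi_2: 2, chi_3: 1, chi_4: 1.

Proof sketch: Use <chi_rho, chi> = (1/|G|) sum_C |C| * chi_rho(C) * conj(chi(C)) with |G| = 4 for each irreducible chi in the table:
  <chi_rho, chi_1> = (1/4)[1*(6)*conj(1) + 1*(2)*conj(1) + 1*(0)*conj(1) + 1*(0)*conj(1)]
      = (1/4)[(6) + (2) + (0) + (0)] = 8/4 = 2
  <chi_rho, chi_2> = (1/4)[1*(6)*conj(1) + 1*(2)*conj(1) + 1*(0)*conj(-1) + 1*(0)*conj(-1)]
      = (1/4)[(6) + (2) + (0) + (0)] = 8/4 = 2
  <chi_rho, chi_3> = (1/4)[1*(6)*conj(1) + 1*(2)*conj(-1) + 1*(0)*conj(1) + 1*(0)*conj(-1)]
      = (1/4)[(6) + (-2) + (0) + (0)] = 4/4 = 1
  <chi_rho, chi_4> = (1/4)[1*(6)*conj(1) + 1*(2)*conj(-1) + 1*(0)*conj(-1) + 1*(0)*conj(1)]
      = (1/4)[(6) + (-2) + (0) + (0)] = 4/4 = 1
Dimension check: dim(rho) = sum (mult * dim) = 2*1 + 2*1 + 1*1 + 1*1 = 6 = chi_rho(e) = 6.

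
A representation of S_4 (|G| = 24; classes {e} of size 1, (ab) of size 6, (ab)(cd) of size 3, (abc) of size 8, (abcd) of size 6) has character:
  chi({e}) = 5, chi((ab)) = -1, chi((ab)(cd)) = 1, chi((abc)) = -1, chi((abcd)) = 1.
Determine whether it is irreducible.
Not irreducible (reducible): <chi, chi> = 2 > 1.

Argument: <chi, chi> = (1/|G|) sum_C |C| * |chi(C)|^2 = (1/24)[1*|5|^2 + 6*|-1|^2 + 3*|1|^2 + 8*|-1|^2 + 6*|1|^2]
  = (1/24)[(25) + (6) + (3) + (8) + (6)] = 48/24 = 2.
A character is irreducible iff <chi, chi> = 1, so this representation is reducible.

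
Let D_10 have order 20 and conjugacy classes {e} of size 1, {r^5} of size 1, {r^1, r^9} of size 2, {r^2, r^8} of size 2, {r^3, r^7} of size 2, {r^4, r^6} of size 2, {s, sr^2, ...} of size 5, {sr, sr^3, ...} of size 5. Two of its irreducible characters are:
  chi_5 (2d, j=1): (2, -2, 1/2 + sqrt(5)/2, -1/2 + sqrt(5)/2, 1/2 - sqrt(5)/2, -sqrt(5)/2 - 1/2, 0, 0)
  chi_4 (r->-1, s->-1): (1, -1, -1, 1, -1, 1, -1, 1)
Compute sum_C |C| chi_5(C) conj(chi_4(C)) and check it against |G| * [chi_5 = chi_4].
Sum = 0; so <chi_5, chi_4> = 0 (distinct irreducibles are orthogonal).

Why: Compute term by term over conjugacy classes (|C| * chi_5(C) * conj(chi_4(C))):
  1*(2)*conj(1) + 1*(-2)*conj(-1) + 2*(1/2 + sqrt(5)/2)*conj(-1) + 2*(-1/2 + sqrt(5)/2)*conj(1) + 2*(1/2 - sqrt(5)/2)*conj(-1) + 2*(-sqrt(5)/2 - 1/2)*conj(1) + 5*(0)*conj(-1) + 5*(0)*conj(1)
  = (2) + (2) + (-sqrt(5) - 1) + (-1 + sqrt(5)) + (-1 + sqrt(5)) + (-sqrt(5) - 1) + (0) + (0)
  = 0.
Dividing by |G| = 20 gives 0/20 = 0, matching the row-orthogonality relation <chi_5, chi_4> = [chi_5 = chi_4].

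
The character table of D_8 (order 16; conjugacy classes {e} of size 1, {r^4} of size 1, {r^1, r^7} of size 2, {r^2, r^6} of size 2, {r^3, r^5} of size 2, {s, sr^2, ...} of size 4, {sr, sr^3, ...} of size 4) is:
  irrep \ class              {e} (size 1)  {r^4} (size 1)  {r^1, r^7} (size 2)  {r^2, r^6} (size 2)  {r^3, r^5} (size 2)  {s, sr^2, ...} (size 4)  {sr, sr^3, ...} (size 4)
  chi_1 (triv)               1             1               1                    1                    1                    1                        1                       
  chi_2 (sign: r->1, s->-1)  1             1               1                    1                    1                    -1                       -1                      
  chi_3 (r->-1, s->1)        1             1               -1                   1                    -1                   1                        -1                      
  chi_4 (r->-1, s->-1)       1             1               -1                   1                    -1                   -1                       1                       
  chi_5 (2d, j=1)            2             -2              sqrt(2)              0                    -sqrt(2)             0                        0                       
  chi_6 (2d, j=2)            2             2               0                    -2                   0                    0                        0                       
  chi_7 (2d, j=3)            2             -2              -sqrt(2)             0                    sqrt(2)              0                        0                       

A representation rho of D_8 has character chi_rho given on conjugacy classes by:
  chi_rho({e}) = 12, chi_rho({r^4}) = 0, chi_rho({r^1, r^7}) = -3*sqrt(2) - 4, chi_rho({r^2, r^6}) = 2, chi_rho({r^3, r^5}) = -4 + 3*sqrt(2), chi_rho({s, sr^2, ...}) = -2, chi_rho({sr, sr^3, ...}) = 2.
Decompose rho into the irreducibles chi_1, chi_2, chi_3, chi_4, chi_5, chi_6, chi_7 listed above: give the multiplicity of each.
Multiplicities: chi_1: 0, chi_2: 0, chi_3: 1, chi_4: 3, chi_5: 0, chi_6: 1, chi_7: 3.

Details: Use <chi_rho, chi> = (1/|G|) sum_C |C| * chi_rho(C) * conj(chi(C)) with |G| = 16 for each irreducible chi in the table:
  <chi_rho, chi_1> = (1/16)[1*(12)*conj(1) + 1*(0)*conj(1) + 2*(-3*sqrt(2) - 4)*conj(1) + 2*(2)*conj(1) + 2*(-4 + 3*sqrt(2))*conj(1) + 4*(-2)*conj(1) + 4*(2)*conj(1)]
      = (1/16)[(12) + (0) + (-6*sqrt(2) - 8) + (4) + (-8 + 6*sqrt(2)) + (-8) + (8)] = 0/16 = 0
  <chi_rho, chi_2> = (1/16)[1*(12)*conj(1) + 1*(0)*conj(1) + 2*(-3*sqrt(2) - 4)*conj(1) + 2*(2)*conj(1) + 2*(-4 + 3*sqrt(2))*conj(1) + 4*(-2)*conj(-1) + 4*(2)*conj(-1)]
      = (1/16)[(12) + (0) + (-6*sqrt(2) - 8) + (4) + (-8 + 6*sqrt(2)) + (8) + (-8)] = 0/16 = 0
  <chi_rho, chi_3> = (1/16)[1*(12)*conj(1) + 1*(0)*conj(1) + 2*(-3*sqrt(2) - 4)*conj(-1) + 2*(2)*conj(1) + 2*(-4 + 3*sqrt(2))*conj(-1) + 4*(-2)*conj(1) + 4*(2)*conj(-1)]
      = (1/16)[(12) + (0) + (8 + 6*sqrt(2)) + (4) + (8 - 6*sqrt(2)) + (-8) + (-8)] = 16/16 = 1
  <chi_rho, chi_4> = (1/16)[1*(12)*conj(1) + 1*(0)*conj(1) + 2*(-3*sqrt(2) - 4)*conj(-1) + 2*(2)*conj(1) + 2*(-4 + 3*sqrt(2))*conj(-1) + 4*(-2)*conj(-1) + 4*(2)*conj(1)]
      = (1/16)[(12) + (0) + (8 + 6*sqrt(2)) + (4) + (8 - 6*sqrt(2)) + (8) + (8)] = 48/16 = 3
  <chi_rho, chi_5> = (1/16)[1*(12)*conj(2) + 1*(0)*conj(-2) + 2*(-3*sqrt(2) - 4)*conj(sqrt(2)) + 2*(2)*conj(0) + 2*(-4 + 3*sqrt(2))*conj(-sqrt(2)) + 4*(-2)*conj(0) + 4*(2)*conj(0)]
      = (1/16)[(24) + (0) + (-12 - 8*sqrt(2)) + (0) + (-12 + 8*sqrt(2)) + (0) + (0)] = 0/16 = 0
  <chi_rho, chi_6> = (1/16)[1*(12)*conj(2) + 1*(0)*conj(2) + 2*(-3*sqrt(2) - 4)*conj(0) + 2*(2)*conj(-2) + 2*(-4 + 3*sqrt(2))*conj(0) + 4*(-2)*conj(0) + 4*(2)*conj(0)]
      = (1/16)[(24) + (0) + (0) + (-8) + (0) + (0) + (0)] = 16/16 = 1
  <chi_rho, chi_7> = (1/16)[1*(12)*conj(2) + 1*(0)*conj(-2) + 2*(-3*sqrt(2) - 4)*conj(-sqrt(2)) + 2*(2)*conj(0) + 2*(-4 + 3*sqrt(2))*conj(sqrt(2)) + 4*(-2)*conj(0) + 4*(2)*conj(0)]
      = (1/16)[(24) + (0) + (8*sqrt(2) + 12) + (0) + (12 - 8*sqrt(2)) + (0) + (0)] = 48/16 = 3
Dimension check: dim(rho) = sum (mult * dim) = 0*1 + 0*1 + 1*1 + 3*1 + 0*2 + 1*2 + 3*2 = 12 = chi_rho(e) = 12.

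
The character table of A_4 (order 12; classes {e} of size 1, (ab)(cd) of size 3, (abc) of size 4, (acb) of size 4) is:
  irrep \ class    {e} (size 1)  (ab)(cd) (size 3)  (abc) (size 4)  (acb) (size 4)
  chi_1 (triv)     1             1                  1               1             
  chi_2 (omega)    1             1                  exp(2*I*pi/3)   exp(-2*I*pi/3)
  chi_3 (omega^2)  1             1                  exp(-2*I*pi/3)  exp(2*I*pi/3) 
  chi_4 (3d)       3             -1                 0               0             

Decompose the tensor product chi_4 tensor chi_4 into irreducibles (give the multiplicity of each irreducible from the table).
chi_4 tensor chi_4 = chi_1 + chi_2 + chi_3 + 2*chi_4 (all other irreducibles have multiplicity 0).

Justification: The character of a tensor product is the pointwise product (chi_4 * chi_4)(C) = chi_4(C) * chi_4(C):
  {e}: (3)*(3), (ab)(cd): (-1)*(-1), (abc): (0)*(0), (acb): (0)*(0)
so (chi_4 * chi_4) takes values
  {e} -> 9, (ab)(cd) -> 1, (abc) -> 0, (acb) -> 0.
Now take the inner product of this character with each irreducible chi from the table, <chi_4*chi_4, chi> = (1/12) sum_C |C| (chi_4*chi_4)(C) conj(chi(C)):
  <chi_4*chi_4, chi_1> = (1/12)[1*(9)*conj(1) + 3*(1)*conj(1) + 4*(0)*conj(1) + 4*(0)*conj(1)]
      = (1/12)[(9) + (3) + (0) + (0)] = 12/12 = 1
  <chi_4*chi_4, chi_2> = (1/12)[1*(9)*conj(1) + 3*(1)*conj(1) + 4*(0)*conj(exp(2*I*pi/3)) + 4*(0)*conj(exp(-2*I*pi/3))]
      = (1/12)[(9) + (3) + (0) + (0)] = 12/12 = 1
  <chi_4*chi_4, chi_3> = (1/12)[1*(9)*conj(1) + 3*(1)*conj(1) + 4*(0)*conj(exp(-2*I*pi/3)) + 4*(0)*conj(exp(2*I*pi/3))]
      = (1/12)[(9) + (3) + (0) + (0)] = 12/12 = 1
  <chi_4*chi_4, chi_4> = (1/12)[1*(9)*conj(3) + 3*(1)*conj(-1) + 4*(0)*conj(0) + 4*(0)*conj(0)]
      = (1/12)[(27) + (-3) + (0) + (0)] = 24/12 = 2
(Exp terms are combined using exp(i*s)*conj(exp(i*t)) = exp(i*(s-t)), and sums of them are collapsed using the identity that for every m > 1 the m distinct m-th roots of unity sum to 0, e.g. 1 + exp(2*I*pi/3) + exp(-2*I*pi/3) = 0.)
Hence the multiplicities are chi_1: 1, chi_2: 1, chi_3: 1, chi_4: 2. Dimension check: dim(chi_4)*dim(chi_4) = 3*3 = 9 and sum (mult * dim) = 1*1 + 1*1 + 1*1 + 2*3 = 9.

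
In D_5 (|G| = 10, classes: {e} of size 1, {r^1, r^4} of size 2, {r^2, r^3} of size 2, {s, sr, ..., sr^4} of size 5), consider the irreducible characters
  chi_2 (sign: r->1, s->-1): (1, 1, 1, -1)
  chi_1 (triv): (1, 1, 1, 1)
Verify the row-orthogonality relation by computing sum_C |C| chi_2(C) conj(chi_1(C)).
Sum = 0; so <chi_2, chi_1> = 0 (distinct irreducibles are orthogonal).

Justification: Compute term by term over conjugacy classes (|C| * chi_2(C) * conj(chi_1(C))):
  1*(1)*conj(1) + 2*(1)*conj(1) + 2*(1)*conj(1) + 5*(-1)*conj(1)
  = (1) + (2) + (2) + (-5)
  = 0.
Dividing by |G| = 10 gives 0/10 = 0, matching the row-orthogonality relation <chi_2, chi_1> = [chi_2 = chi_1].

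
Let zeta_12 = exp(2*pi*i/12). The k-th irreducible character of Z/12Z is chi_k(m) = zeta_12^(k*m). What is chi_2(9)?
chi_2(9) = zeta_12^18 = -1

Derivation: chi_2(9) = zeta_12^(2*9) = zeta_12^18. Since zeta_12^12 = 1, this equals zeta_12^6 = exp(2*pi*i*6/12) = -1.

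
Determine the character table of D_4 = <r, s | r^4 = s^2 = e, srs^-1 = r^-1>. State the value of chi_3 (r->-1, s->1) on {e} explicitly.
Conjugacy classes: {e} of size 1, {r^2} of size 1, {r^1, r^3} of size 2, {s, sr^2, ...} of size 2, {sr, sr^3, ...} of size 2.
Character table:
  irrep \ class              {e} (size 1)  {r^2} (size 1)  {r^1, r^3} (size 2)  {s, sr^2, ...} (size 2)  {sr, sr^3, ...} (size 2)
  chi_1 (triv)               1             1               1                    1                        1                       
  chi_2 (sign: r->1, s->-1)  1             1               1                    -1                       -1                      
  chi_3 (r->-1, s->1)        1             1               -1                   1                        -1                      
  chi_4 (r->-1, s->-1)       1             1               -1                   -1                       1                       
  chi_5 (2d, j=1)            2             -2              0                    0                        0                       

Spot check: chi_3 (r->-1, s->1) on {e} = 1.

Reasoning: D_4 has order 2*4 = 8 with 5 conjugacy classes, hence 5 irreducibles. Sum of squared dims 1 + 1 + 1 + 1 + 4 = 8 = |G|. Linear characters come from the abelianisation; the 2-dimensional irreps have character r^k -> 2*cos(2*pi*j*k/4), reflections -> 0.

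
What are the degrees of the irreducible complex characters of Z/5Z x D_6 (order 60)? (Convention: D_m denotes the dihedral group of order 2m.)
Dimensions: 1, 1, 1, 1, 1, 1, 1, 1, 1, 1, 1, 1, 1, 1, 1, 1, 1, 1, 1, 1, 2, 2, 2, 2, 2, 2, 2, 2, 2, 2

Argument: There are 30 irreducibles (= number of conjugacy classes). Their dimensions d_i satisfy sum d_i^2 = |G| = 60: 1 + 1 + 1 + 1 + 1 + 1 + 1 + 1 + 1 + 1 + 1 + 1 + 1 + 1 + 1 + 1 + 1 + 1 + 1 + 1 + 4 + 4 + 4 + 4 + 4 + 4 + 4 + 4 + 4 + 4 = 60. (For the product with Z/5Z: each of the 5 1-dim characters of Z/5Z tensors with each irrep of D_6, giving 5 copies of each D_6-dimension.)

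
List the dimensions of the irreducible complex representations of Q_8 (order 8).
Dimensions: 1, 1, 1, 1, 2

Derivation: There are 5 irreducibles (= number of conjugacy classes). Their dimensions d_i satisfy sum d_i^2 = |G| = 8: 1 + 1 + 1 + 1 + 4 = 8.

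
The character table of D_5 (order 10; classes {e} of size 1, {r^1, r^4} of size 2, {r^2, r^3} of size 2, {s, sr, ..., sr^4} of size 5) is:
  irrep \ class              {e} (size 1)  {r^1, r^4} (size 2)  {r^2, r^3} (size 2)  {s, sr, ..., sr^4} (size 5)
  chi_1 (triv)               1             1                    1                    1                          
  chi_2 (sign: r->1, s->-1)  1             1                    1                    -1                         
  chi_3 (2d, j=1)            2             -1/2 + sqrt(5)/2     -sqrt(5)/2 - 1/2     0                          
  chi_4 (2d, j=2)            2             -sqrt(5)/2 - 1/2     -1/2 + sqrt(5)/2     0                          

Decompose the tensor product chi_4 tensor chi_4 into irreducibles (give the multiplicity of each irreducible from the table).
chi_4 tensor chi_4 = chi_1 + chi_2 + chi_3 (all other irreducibles have multiplicity 0).

Derivation: The character of a tensor product is the pointwise product (chi_4 * chi_4)(C) = chi_4(C) * chi_4(C):
  {e}: (2)*(2), {r^1, r^4}: (-sqrt(5)/2 - 1/2)*(-sqrt(5)/2 - 1/2), {r^2, r^3}: (-1/2 + sqrt(5)/2)*(-1/2 + sqrt(5)/2), {s, sr, ..., sr^4}: (0)*(0)
so (chi_4 * chi_4) takes values
  {e} -> 4, {r^1, r^4} -> sqrt(5)/2 + 3/2, {r^2, r^3} -> 3/2 - sqrt(5)/2, {s, sr, ..., sr^4} -> 0.
Now take the inner product of this character with each irreducible chi from the table, <chi_4*chi_4, chi> = (1/10) sum_C |C| (chi_4*chi_4)(C) conj(chi(C)):
  <chi_4*chi_4, chi_1> = (1/10)[1*(4)*conj(1) + 2*(sqrt(5)/2 + 3/2)*conj(1) + 2*(3/2 - sqrt(5)/2)*conj(1) + 5*(0)*conj(1)]
      = (1/10)[(4) + (sqrt(5) + 3) + (3 - sqrt(5)) + (0)] = 10/10 = 1
  <chi_4*chi_4, chi_2> = (1/10)[1*(4)*conj(1) + 2*(sqrt(5)/2 + 3/2)*conj(1) + 2*(3/2 - sqrt(5)/2)*conj(1) + 5*(0)*conj(-1)]
      = (1/10)[(4) + (sqrt(5) + 3) + (3 - sqrt(5)) + (0)] = 10/10 = 1
  <chi_4*chi_4, chi_3> = (1/10)[1*(4)*conj(2) + 2*(sqrt(5)/2 + 3/2)*conj(-1/2 + sqrt(5)/2) + 2*(3/2 - sqrt(5)/2)*conj(-sqrt(5)/2 - 1/2) + 5*(0)*conj(0)]
      = (1/10)[(8) + (1 + sqrt(5)) + (1 - sqrt(5)) + (0)] = 10/10 = 1
  <chi_4*chi_4, chi_4> = (1/10)[1*(4)*conj(2) + 2*(sqrt(5)/2 + 3/2)*conj(-sqrt(5)/2 - 1/2) + 2*(3/2 - sqrt(5)/2)*conj(-1/2 + sqrt(5)/2) + 5*(0)*conj(0)]
      = (1/10)[(8) + (-2*sqrt(5) - 4) + (-4 + 2*sqrt(5)) + (0)] = 0/10 = 0
Hence the multiplicities are chi_1: 1, chi_2: 1, chi_3: 1. Dimension check: dim(chi_4)*dim(chi_4) = 2*2 = 4 and sum (mult * dim) = 1*1 + 1*1 + 1*2 = 4.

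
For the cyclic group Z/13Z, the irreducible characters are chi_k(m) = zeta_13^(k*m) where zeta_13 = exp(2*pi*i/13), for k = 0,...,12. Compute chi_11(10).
chi_11(10) = zeta_13^110 = exp(12*I*pi/13)

Proof sketch: chi_11(10) = zeta_13^(11*10) = zeta_13^110. Since zeta_13^13 = 1, this equals zeta_13^6 = exp(2*pi*i*6/13) = exp(12*I*pi/13).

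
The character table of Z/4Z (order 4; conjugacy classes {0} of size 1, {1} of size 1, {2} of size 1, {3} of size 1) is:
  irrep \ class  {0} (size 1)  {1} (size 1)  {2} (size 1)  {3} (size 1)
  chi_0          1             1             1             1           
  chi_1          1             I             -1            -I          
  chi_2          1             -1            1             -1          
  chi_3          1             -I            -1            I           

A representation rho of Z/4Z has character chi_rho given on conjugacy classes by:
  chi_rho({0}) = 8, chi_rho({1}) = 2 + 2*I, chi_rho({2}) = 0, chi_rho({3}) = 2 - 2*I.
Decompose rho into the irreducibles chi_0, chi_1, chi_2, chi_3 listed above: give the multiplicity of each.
Multiplicities: chi_0: 3, chi_1: 3, chi_2: 1, chi_3: 1.

Why: Use <chi_rho, chi> = (1/|G|) sum_C |C| * chi_rho(C) * conj(chi(C)) with |G| = 4 for each irreducible chi in the table:
  <chi_rho, chi_0> = (1/4)[1*(8)*conj(1) + 1*(2 + 2*I)*conj(1) + 1*(0)*conj(1) + 1*(2 - 2*I)*conj(1)]
      = (1/4)[(8) + (2 + 2*I) + (0) + (2 - 2*I)] = 12/4 = 3
  <chi_rho, chi_1> = (1/4)[1*(8)*conj(1) + 1*(2 + 2*I)*conj(I) + 1*(0)*conj(-1) + 1*(2 - 2*I)*conj(-I)]
      = (1/4)[(8) + (2 - 2*I) + (0) + (2 + 2*I)] = 12/4 = 3
  <chi_rho, chi_2> = (1/4)[1*(8)*conj(1) + 1*(2 + 2*I)*conj(-1) + 1*(0)*conj(1) + 1*(2 - 2*I)*conj(-1)]
      = (1/4)[(8) + (-2 - 2*I) + (0) + (-2 + 2*I)] = 4/4 = 1
  <chi_rho, chi_3> = (1/4)[1*(8)*conj(1) + 1*(2 + 2*I)*conj(-I) + 1*(0)*conj(-1) + 1*(2 - 2*I)*conj(I)]
      = (1/4)[(8) + (-2 + 2*I) + (0) + (-2 - 2*I)] = 4/4 = 1
(Exp terms are combined using exp(i*s)*conj(exp(i*t)) = exp(i*(s-t)), and sums of them are collapsed using the identity that for every m > 1 the m distinct m-th roots of unity sum to 0, e.g. 1 + exp(2*I*pi/3) + exp(-2*I*pi/3) = 0.)
Dimension check: dim(rho) = sum (mult * dim) = 3*1 + 3*1 + 1*1 + 1*1 = 8 = chi_rho(e) = 8.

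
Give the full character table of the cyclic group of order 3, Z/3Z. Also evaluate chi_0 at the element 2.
Character table of Z/3Z (irreps indexed chi_0,...,chi_2 with chi_k(m) = zeta_3^(k*m), zeta_3 = exp(2*pi*i/3)):
  irrep \ class  {0} (size 1)  {1} (size 1)    {2} (size 1)  
  chi_0          1             1               1             
  chi_1          1             exp(2*I*pi/3)   exp(-2*I*pi/3)
  chi_2          1             exp(-2*I*pi/3)  exp(2*I*pi/3) 

Spot check: chi_0(2) = zeta_3^(0*2) = zeta_3^0 = 1.

Derivation: Z/3Z is abelian, so all 3 irreducible complex representations are 1-dimensional. They are given by chi_k(m) = zeta_3^(k*m) for k = 0,...,2. Row orthogonality: sum_m chi_k(m) conj(chi_l(m)) = 3 * [k = l].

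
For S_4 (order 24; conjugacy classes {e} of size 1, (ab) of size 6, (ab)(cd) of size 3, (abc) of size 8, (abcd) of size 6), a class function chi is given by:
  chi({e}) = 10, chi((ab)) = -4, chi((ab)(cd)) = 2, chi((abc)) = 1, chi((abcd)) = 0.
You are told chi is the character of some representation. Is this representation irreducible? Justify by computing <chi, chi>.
Not irreducible (reducible): <chi, chi> = 9 > 1.

Proof sketch: <chi, chi> = (1/|G|) sum_C |C| * |chi(C)|^2 = (1/24)[1*|10|^2 + 6*|-4|^2 + 3*|2|^2 + 8*|1|^2 + 6*|0|^2]
  = (1/24)[(100) + (96) + (12) + (8) + (0)] = 216/24 = 9.
A character is irreducible iff <chi, chi> = 1, so this representation is reducible.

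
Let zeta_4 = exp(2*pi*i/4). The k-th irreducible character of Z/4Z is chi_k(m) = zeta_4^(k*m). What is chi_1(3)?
chi_1(3) = zeta_4^3 = -I

Working: chi_1(3) = zeta_4^(1*3) = zeta_4^3. Since zeta_4^4 = 1, this equals zeta_4^3 = exp(2*pi*i*3/4) = -I.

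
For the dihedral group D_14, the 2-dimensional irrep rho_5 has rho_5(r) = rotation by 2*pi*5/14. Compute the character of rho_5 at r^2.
chi_{rho_5}(r^2) = 2*cos(2*pi*5*2/14) = -2*cos(3*pi/7)

Reasoning: rho_5(r^2) is rotation by angle 2*pi*5*2/14, whose trace is 2*cos(2*pi*5*2/14) = -2*cos(3*pi/7).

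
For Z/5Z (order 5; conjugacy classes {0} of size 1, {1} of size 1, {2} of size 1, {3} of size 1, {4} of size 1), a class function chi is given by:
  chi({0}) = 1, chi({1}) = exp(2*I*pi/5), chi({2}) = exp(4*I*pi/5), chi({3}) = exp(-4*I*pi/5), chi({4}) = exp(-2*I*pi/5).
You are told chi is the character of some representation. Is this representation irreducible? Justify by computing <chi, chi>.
Irreducible: <chi, chi> = 1.

Justification: <chi, chi> = (1/|G|) sum_C |C| * |chi(C)|^2 = (1/5)[1*|1|^2 + 1*|exp(2*I*pi/5)|^2 + 1*|exp(4*I*pi/5)|^2 + 1*|exp(-4*I*pi/5)|^2 + 1*|exp(-2*I*pi/5)|^2]
  = (1/5)[(1) + (1) + (1) + (1) + (1)] = 5/5 = 1.
(Exp terms are combined using exp(i*s)*conj(exp(i*t)) = exp(i*(s-t)), and sums of them are collapsed using the identity that for every m > 1 the m distinct m-th roots of unity sum to 0, e.g. 1 + exp(2*I*pi/3) + exp(-2*I*pi/3) = 0.)
A character is irreducible iff <chi, chi> = 1, so this representation is irreducible.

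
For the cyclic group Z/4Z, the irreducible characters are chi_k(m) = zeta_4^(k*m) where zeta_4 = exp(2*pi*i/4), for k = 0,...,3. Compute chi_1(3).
chi_1(3) = zeta_4^3 = -I

Working: chi_1(3) = zeta_4^(1*3) = zeta_4^3. Since zeta_4^4 = 1, this equals zeta_4^3 = exp(2*pi*i*3/4) = -I.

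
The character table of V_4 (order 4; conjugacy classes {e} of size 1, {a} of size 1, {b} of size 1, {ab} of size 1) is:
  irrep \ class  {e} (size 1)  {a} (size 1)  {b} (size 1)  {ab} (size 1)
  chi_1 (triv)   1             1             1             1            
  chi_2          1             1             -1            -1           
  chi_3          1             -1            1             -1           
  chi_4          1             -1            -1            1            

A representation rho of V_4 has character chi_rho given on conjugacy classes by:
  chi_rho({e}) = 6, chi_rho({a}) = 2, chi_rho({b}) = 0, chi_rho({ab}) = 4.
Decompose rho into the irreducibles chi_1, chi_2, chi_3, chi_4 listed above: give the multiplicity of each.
Multiplicities: chi_1: 3, chi_2: 1, chi_3: 0, chi_4: 2.

Working: Use <chi_rho, chi> = (1/|G|) sum_C |C| * chi_rho(C) * conj(chi(C)) with |G| = 4 for each irreducible chi in the table:
  <chi_rho, chi_1> = (1/4)[1*(6)*conj(1) + 1*(2)*conj(1) + 1*(0)*conj(1) + 1*(4)*conj(1)]
      = (1/4)[(6) + (2) + (0) + (4)] = 12/4 = 3
  <chi_rho, chi_2> = (1/4)[1*(6)*conj(1) + 1*(2)*conj(1) + 1*(0)*conj(-1) + 1*(4)*conj(-1)]
      = (1/4)[(6) + (2) + (0) + (-4)] = 4/4 = 1
  <chi_rho, chi_3> = (1/4)[1*(6)*conj(1) + 1*(2)*conj(-1) + 1*(0)*conj(1) + 1*(4)*conj(-1)]
      = (1/4)[(6) + (-2) + (0) + (-4)] = 0/4 = 0
  <chi_rho, chi_4> = (1/4)[1*(6)*conj(1) + 1*(2)*conj(-1) + 1*(0)*conj(-1) + 1*(4)*conj(1)]
      = (1/4)[(6) + (-2) + (0) + (4)] = 8/4 = 2
Dimension check: dim(rho) = sum (mult * dim) = 3*1 + 1*1 + 0*1 + 2*1 = 6 = chi_rho(e) = 6.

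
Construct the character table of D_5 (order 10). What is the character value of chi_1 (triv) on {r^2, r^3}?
Conjugacy classes: {e} of size 1, {r^1, r^4} of size 2, {r^2, r^3} of size 2, {s, sr, ..., sr^4} of size 5.
Character table:
  irrep \ class              {e} (size 1)  {r^1, r^4} (size 2)  {r^2, r^3} (size 2)  {s, sr, ..., sr^4} (size 5)
  chi_1 (triv)               1             1                    1                    1                          
  chi_2 (sign: r->1, s->-1)  1             1                    1                    -1                         
  chi_3 (2d, j=1)            2             -1/2 + sqrt(5)/2     -sqrt(5)/2 - 1/2     0                          
  chi_4 (2d, j=2)            2             -sqrt(5)/2 - 1/2     -1/2 + sqrt(5)/2     0                          

Spot check: chi_1 (triv) on {r^2, r^3} = 1.

Solution. D_5 has order 2*5 = 10 with 4 conjugacy classes, hence 4 irreducibles. Sum of squared dims 1 + 1 + 4 + 4 = 10 = |G|. Linear characters come from the abelianisation; the 2-dimensional irreps have character r^k -> 2*cos(2*pi*j*k/5), reflections -> 0.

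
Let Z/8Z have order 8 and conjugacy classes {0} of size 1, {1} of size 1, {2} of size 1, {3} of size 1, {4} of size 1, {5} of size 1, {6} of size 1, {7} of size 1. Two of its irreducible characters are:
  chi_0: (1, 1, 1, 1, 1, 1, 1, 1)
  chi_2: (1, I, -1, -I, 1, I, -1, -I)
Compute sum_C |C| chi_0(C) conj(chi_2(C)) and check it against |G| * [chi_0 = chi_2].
Sum = 0; so <chi_0, chi_2> = 0 (distinct irreducibles are orthogonal).

Reasoning: Compute term by term over conjugacy classes (|C| * chi_0(C) * conj(chi_2(C))):
  1*(1)*conj(1) + 1*(1)*conj(I) + 1*(1)*conj(-1) + 1*(1)*conj(-I) + 1*(1)*conj(1) + 1*(1)*conj(I) + 1*(1)*conj(-1) + 1*(1)*conj(-I)
  = (1) + (-I) + (-1) + (I) + (1) + (-I) + (-1) + (I)
  = 0.
(Exp terms are combined using exp(i*s)*conj(exp(i*t)) = exp(i*(s-t)), and sums of them are collapsed using the identity that for every m > 1 the m distinct m-th roots of unity sum to 0, e.g. 1 + exp(2*I*pi/3) + exp(-2*I*pi/3) = 0.)
Dividing by |G| = 8 gives 0/8 = 0, matching the row-orthogonality relation <chi_0, chi_2> = [chi_0 = chi_2].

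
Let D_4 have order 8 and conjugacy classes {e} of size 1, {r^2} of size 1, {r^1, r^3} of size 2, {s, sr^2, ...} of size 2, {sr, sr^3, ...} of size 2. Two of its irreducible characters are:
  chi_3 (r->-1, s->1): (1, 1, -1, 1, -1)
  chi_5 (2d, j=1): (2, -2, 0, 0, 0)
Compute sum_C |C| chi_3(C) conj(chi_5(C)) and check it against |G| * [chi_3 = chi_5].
Sum = 0; so <chi_3, chi_5> = 0 (distinct irreducibles are orthogonal).

Proof sketch: Compute term by term over conjugacy classes (|C| * chi_3(C) * conj(chi_5(C))):
  1*(1)*conj(2) + 1*(1)*conj(-2) + 2*(-1)*conj(0) + 2*(1)*conj(0) + 2*(-1)*conj(0)
  = (2) + (-2) + (0) + (0) + (0)
  = 0.
Dividing by |G| = 8 gives 0/8 = 0, matching the row-orthogonality relation <chi_3, chi_5> = [chi_3 = chi_5].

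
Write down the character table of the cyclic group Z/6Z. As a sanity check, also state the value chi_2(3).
Character table of Z/6Z (irreps indexed chi_0,...,chi_5 with chi_k(m) = zeta_6^(k*m), zeta_6 = exp(2*pi*i/6)):
  irrep \ class  {0} (size 1)  {1} (size 1)    {2} (size 1)    {3} (size 1)  {4} (size 1)    {5} (size 1)  
  chi_0          1             1               1               1             1               1             
  chi_1          1             exp(I*pi/3)     exp(2*I*pi/3)   -1            exp(-2*I*pi/3)  exp(-I*pi/3)  
  chi_2          1             exp(2*I*pi/3)   exp(-2*I*pi/3)  1             exp(2*I*pi/3)   exp(-2*I*pi/3)
  chi_3          1             -1              1               -1            1               -1            
  chi_4          1             exp(-2*I*pi/3)  exp(2*I*pi/3)   1             exp(-2*I*pi/3)  exp(2*I*pi/3) 
  chi_5          1             exp(-I*pi/3)    exp(-2*I*pi/3)  -1            exp(2*I*pi/3)   exp(I*pi/3)   

Spot check: chi_2(3) = zeta_6^(2*3) = zeta_6^6 = 1.

Details: Z/6Z is abelian, so all 6 irreducible complex representations are 1-dimensional. They are given by chi_k(m) = zeta_6^(k*m) for k = 0,...,5. Row orthogonality: sum_m chi_k(m) conj(chi_l(m)) = 6 * [k = l].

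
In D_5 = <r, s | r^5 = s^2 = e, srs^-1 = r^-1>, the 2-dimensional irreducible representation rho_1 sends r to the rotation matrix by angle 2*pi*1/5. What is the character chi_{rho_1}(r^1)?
chi_{rho_1}(r^1) = 2*cos(2*pi*1*1/5) = -1/2 + sqrt(5)/2

Justification: rho_1(r^1) is rotation by angle 2*pi*1*1/5, whose trace is 2*cos(2*pi*1*1/5) = -1/2 + sqrt(5)/2.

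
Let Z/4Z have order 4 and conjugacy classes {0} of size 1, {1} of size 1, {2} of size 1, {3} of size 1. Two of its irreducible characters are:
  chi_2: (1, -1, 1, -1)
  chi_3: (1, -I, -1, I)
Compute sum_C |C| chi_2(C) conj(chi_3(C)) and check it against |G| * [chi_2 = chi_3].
Sum = 0; so <chi_2, chi_3> = 0 (distinct irreducibles are orthogonal).

Solution. Compute term by term over conjugacy classes (|C| * chi_2(C) * conj(chi_3(C))):
  1*(1)*conj(1) + 1*(-1)*conj(-I) + 1*(1)*conj(-1) + 1*(-1)*conj(I)
  = (1) + (-I) + (-1) + (I)
  = 0.
(Exp terms are combined using exp(i*s)*conj(exp(i*t)) = exp(i*(s-t)), and sums of them are collapsed using the identity that for every m > 1 the m distinct m-th roots of unity sum to 0, e.g. 1 + exp(2*I*pi/3) + exp(-2*I*pi/3) = 0.)
Dividing by |G| = 4 gives 0/4 = 0, matching the row-orthogonality relation <chi_2, chi_3> = [chi_2 = chi_3].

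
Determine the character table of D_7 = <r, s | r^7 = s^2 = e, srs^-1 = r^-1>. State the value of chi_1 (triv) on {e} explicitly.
Conjugacy classes: {e} of size 1, {r^1, r^6} of size 2, {r^2, r^5} of size 2, {r^3, r^4} of size 2, {s, sr, ..., sr^6} of size 7.
Character table:
  irrep \ class              {e} (size 1)  {r^1, r^6} (size 2)  {r^2, r^5} (size 2)  {r^3, r^4} (size 2)  {s, sr, ..., sr^6} (size 7)
  chi_1 (triv)               1             1                    1                    1                    1                          
  chi_2 (sign: r->1, s->-1)  1             1                    1                    1                    -1                         
  chi_3 (2d, j=1)            2             2*cos(2*pi/7)        -2*cos(3*pi/7)       -2*cos(pi/7)         0                          
  chi_4 (2d, j=2)            2             -2*cos(3*pi/7)       -2*cos(pi/7)         2*cos(2*pi/7)        0                          
  chi_5 (2d, j=3)            2             -2*cos(pi/7)         2*cos(2*pi/7)        -2*cos(3*pi/7)       0                          

Spot check: chi_1 (triv) on {e} = 1.

Reasoning: D_7 has order 2*7 = 14 with 5 conjugacy classes, hence 5 irreducibles. Sum of squared dims 1 + 1 + 4 + 4 + 4 = 14 = |G|. Linear characters come from the abelianisation; the 2-dimensional irreps have character r^k -> 2*cos(2*pi*j*k/7), reflections -> 0.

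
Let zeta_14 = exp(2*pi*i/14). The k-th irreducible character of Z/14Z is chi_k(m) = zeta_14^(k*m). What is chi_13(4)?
chi_13(4) = zeta_14^52 = exp(-4*I*pi/7)

Proof sketch: chi_13(4) = zeta_14^(13*4) = zeta_14^52. Since zeta_14^14 = 1, this equals zeta_14^10 = exp(2*pi*i*10/14) = exp(-4*I*pi/7).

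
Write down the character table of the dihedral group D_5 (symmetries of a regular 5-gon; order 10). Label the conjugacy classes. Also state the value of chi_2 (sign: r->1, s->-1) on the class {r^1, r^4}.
Conjugacy classes: {e} of size 1, {r^1, r^4} of size 2, {r^2, r^3} of size 2, {s, sr, ..., sr^4} of size 5.
Character table:
  irrep \ class              {e} (size 1)  {r^1, r^4} (size 2)  {r^2, r^3} (size 2)  {s, sr, ..., sr^4} (size 5)
  chi_1 (triv)               1             1                    1                    1                          
  chi_2 (sign: r->1, s->-1)  1             1                    1                    -1                         
  chi_3 (2d, j=1)            2             -1/2 + sqrt(5)/2     -sqrt(5)/2 - 1/2     0                          
  chi_4 (2d, j=2)            2             -sqrt(5)/2 - 1/2     -1/2 + sqrt(5)/2     0                          

Spot check: chi_2 (sign: r->1, s->-1) on {r^1, r^4} = 1.

Working: D_5 has order 2*5 = 10 with 4 conjugacy classes, hence 4 irreducibles. Sum of squared dims 1 + 1 + 4 + 4 = 10 = |G|. Linear characters come from the abelianisation; the 2-dimensional irreps have character r^k -> 2*cos(2*pi*j*k/5), reflections -> 0.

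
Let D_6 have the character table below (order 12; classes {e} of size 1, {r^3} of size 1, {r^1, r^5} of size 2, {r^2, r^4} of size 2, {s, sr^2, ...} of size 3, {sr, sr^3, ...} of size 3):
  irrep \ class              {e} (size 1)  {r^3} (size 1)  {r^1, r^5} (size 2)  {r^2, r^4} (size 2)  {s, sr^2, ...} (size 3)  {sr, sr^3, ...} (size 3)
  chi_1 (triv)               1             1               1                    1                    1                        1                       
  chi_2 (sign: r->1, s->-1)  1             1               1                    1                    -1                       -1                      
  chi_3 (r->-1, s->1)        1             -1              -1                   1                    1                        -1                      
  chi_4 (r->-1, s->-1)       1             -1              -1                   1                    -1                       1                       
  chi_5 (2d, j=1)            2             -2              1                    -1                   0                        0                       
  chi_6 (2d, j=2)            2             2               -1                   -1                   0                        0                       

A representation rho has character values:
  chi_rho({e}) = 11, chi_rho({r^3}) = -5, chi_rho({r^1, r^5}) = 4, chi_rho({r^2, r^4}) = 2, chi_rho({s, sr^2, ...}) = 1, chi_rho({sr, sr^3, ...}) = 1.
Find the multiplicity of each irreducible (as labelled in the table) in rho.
Multiplicities: chi_1: 2, chi_2: 1, chi_3: 1, chi_4: 1, chi_5: 3, chi_6: 0.

Justification: Use <chi_rho, chi> = (1/|G|) sum_C |C| * chi_rho(C) * conj(chi(C)) with |G| = 12 for each irreducible chi in the table:
  <chi_rho, chi_1> = (1/12)[1*(11)*conj(1) + 1*(-5)*conj(1) + 2*(4)*conj(1) + 2*(2)*conj(1) + 3*(1)*conj(1) + 3*(1)*conj(1)]
      = (1/12)[(11) + (-5) + (8) + (4) + (3) + (3)] = 24/12 = 2
  <chi_rho, chi_2> = (1/12)[1*(11)*conj(1) + 1*(-5)*conj(1) + 2*(4)*conj(1) + 2*(2)*conj(1) + 3*(1)*conj(-1) + 3*(1)*conj(-1)]
      = (1/12)[(11) + (-5) + (8) + (4) + (-3) + (-3)] = 12/12 = 1
  <chi_rho, chi_3> = (1/12)[1*(11)*conj(1) + 1*(-5)*conj(-1) + 2*(4)*conj(-1) + 2*(2)*conj(1) + 3*(1)*conj(1) + 3*(1)*conj(-1)]
      = (1/12)[(11) + (5) + (-8) + (4) + (3) + (-3)] = 12/12 = 1
  <chi_rho, chi_4> = (1/12)[1*(11)*conj(1) + 1*(-5)*conj(-1) + 2*(4)*conj(-1) + 2*(2)*conj(1) + 3*(1)*conj(-1) + 3*(1)*conj(1)]
      = (1/12)[(11) + (5) + (-8) + (4) + (-3) + (3)] = 12/12 = 1
  <chi_rho, chi_5> = (1/12)[1*(11)*conj(2) + 1*(-5)*conj(-2) + 2*(4)*conj(1) + 2*(2)*conj(-1) + 3*(1)*conj(0) + 3*(1)*conj(0)]
      = (1/12)[(22) + (10) + (8) + (-4) + (0) + (0)] = 36/12 = 3
  <chi_rho, chi_6> = (1/12)[1*(11)*conj(2) + 1*(-5)*conj(2) + 2*(4)*conj(-1) + 2*(2)*conj(-1) + 3*(1)*conj(0) + 3*(1)*conj(0)]
      = (1/12)[(22) + (-10) + (-8) + (-4) + (0) + (0)] = 0/12 = 0
Dimension check: dim(rho) = sum (mult * dim) = 2*1 + 1*1 + 1*1 + 1*1 + 3*2 + 0*2 = 11 = chi_rho(e) = 11.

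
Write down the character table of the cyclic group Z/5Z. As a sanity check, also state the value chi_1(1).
Character table of Z/5Z (irreps indexed chi_0,...,chi_4 with chi_k(m) = zeta_5^(k*m), zeta_5 = exp(2*pi*i/5)):
  irrep \ class  {0} (size 1)  {1} (size 1)    {2} (size 1)    {3} (size 1)    {4} (size 1)  
  chi_0          1             1               1               1               1             
  chi_1          1             exp(2*I*pi/5)   exp(4*I*pi/5)   exp(-4*I*pi/5)  exp(-2*I*pi/5)
  chi_2          1             exp(4*I*pi/5)   exp(-2*I*pi/5)  exp(2*I*pi/5)   exp(-4*I*pi/5)
  chi_3          1             exp(-4*I*pi/5)  exp(2*I*pi/5)   exp(-2*I*pi/5)  exp(4*I*pi/5) 
  chi_4          1             exp(-2*I*pi/5)  exp(-4*I*pi/5)  exp(4*I*pi/5)   exp(2*I*pi/5) 

Spot check: chi_1(1) = zeta_5^(1*1) = zeta_5^1 = exp(2*I*pi/5).

Proof sketch: Z/5Z is abelian, so all 5 irreducible complex representations are 1-dimensional. They are given by chi_k(m) = zeta_5^(k*m) for k = 0,...,4. Row orthogonality: sum_m chi_k(m) conj(chi_l(m)) = 5 * [k = l].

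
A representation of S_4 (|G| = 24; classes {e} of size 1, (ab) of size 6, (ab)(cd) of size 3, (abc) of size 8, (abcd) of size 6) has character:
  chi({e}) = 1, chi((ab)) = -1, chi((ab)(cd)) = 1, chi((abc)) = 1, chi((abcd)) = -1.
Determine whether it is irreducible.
Irreducible: <chi, chi> = 1.

Working: <chi, chi> = (1/|G|) sum_C |C| * |chi(C)|^2 = (1/24)[1*|1|^2 + 6*|-1|^2 + 3*|1|^2 + 8*|1|^2 + 6*|-1|^2]
  = (1/24)[(1) + (6) + (3) + (8) + (6)] = 24/24 = 1.
A character is irreducible iff <chi, chi> = 1, so this representation is irreducible.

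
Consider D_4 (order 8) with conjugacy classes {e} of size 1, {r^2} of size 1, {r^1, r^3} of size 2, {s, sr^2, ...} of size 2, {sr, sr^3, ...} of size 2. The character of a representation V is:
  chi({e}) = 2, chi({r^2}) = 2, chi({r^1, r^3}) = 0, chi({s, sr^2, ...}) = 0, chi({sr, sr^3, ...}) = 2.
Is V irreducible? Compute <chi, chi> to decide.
Not irreducible (reducible): <chi, chi> = 2 > 1.

<chi, chi> = (1/|G|) sum_C |C| * |chi(C)|^2 = (1/8)[1*|2|^2 + 1*|2|^2 + 2*|0|^2 + 2*|0|^2 + 2*|2|^2]
  = (1/8)[(4) + (4) + (0) + (0) + (8)] = 16/8 = 2.
A character is irreducible iff <chi, chi> = 1, so this representation is reducible.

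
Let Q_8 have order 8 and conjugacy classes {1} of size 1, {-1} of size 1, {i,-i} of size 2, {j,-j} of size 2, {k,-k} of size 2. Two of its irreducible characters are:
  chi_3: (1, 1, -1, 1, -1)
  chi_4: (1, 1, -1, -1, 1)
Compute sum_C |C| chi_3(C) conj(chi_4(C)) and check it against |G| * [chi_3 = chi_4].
Sum = 0; so <chi_3, chi_4> = 0 (distinct irreducibles are orthogonal).

Solution. Compute term by term over conjugacy classes (|C| * chi_3(C) * conj(chi_4(C))):
  1*(1)*conj(1) + 1*(1)*conj(1) + 2*(-1)*conj(-1) + 2*(1)*conj(-1) + 2*(-1)*conj(1)
  = (1) + (1) + (2) + (-2) + (-2)
  = 0.
Dividing by |G| = 8 gives 0/8 = 0, matching the row-orthogonality relation <chi_3, chi_4> = [chi_3 = chi_4].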